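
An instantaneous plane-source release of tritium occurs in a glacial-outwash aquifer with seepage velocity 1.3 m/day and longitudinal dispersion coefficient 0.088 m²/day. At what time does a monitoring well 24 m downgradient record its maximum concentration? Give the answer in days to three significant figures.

18.4 days

For the 1D instantaneous-source solution, setting ∂C/∂t = 0 at fixed x gives v²t² + 2Dt − x² = 0, so t = (√(D² + v²x²) − D)/v².
√(D² + v²x²) = √(0.088² + 1.3² × 24²) = 31.20; v² = 1.69.
t = (31.20 − 0.088)/1.69 = 18.4 days (vs. the pure-advection estimate x/v = 18.5 d).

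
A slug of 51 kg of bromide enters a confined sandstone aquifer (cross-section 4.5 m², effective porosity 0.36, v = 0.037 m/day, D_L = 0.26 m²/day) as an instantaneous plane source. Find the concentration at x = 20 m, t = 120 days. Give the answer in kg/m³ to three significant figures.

0.228 kg/m³

For an instantaneous plane source, C(x,t) = M/(n_e·A·√(4πDt)) · exp(−(x−vt)²/(4Dt)), with n_e·A the pore (flow) area.
Plume center vt = 0.037 × 120 = 4.44 m, so the well at 20 m is 15.56 m downgradient of the peak.
√(4πDt) = 19.80 m, giving peak height M/(n_e·A·√(4πDt)) = 51/(0.36 × 4.5 × 19.80) = 1.590 kg/m³.
(x−vt)²/(4Dt) = (15.56)²/(4 × 0.26 × 120) = 1.940; exp(−1.940) = 0.1437.
C = 1.590 × 0.1437 = 0.228 kg/m³.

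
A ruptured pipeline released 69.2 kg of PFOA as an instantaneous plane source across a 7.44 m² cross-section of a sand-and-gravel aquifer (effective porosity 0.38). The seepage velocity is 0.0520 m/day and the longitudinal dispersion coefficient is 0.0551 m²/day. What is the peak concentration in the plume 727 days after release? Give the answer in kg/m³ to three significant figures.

The peak of an instantaneous 1D plume sits at x = vt; there the Gaussian factor is 1 and C_max = M/(n_e·A·√(4πDt)), where n_e·A is the pore area the mass is dissolved in.
√(4πDt) = √(4π × 0.0551 × 727) = 22.44 m, so C_max = 69.2/(0.38 × 7.44 × 22.44) = 1.09 kg/m³.

1.09 kg/m³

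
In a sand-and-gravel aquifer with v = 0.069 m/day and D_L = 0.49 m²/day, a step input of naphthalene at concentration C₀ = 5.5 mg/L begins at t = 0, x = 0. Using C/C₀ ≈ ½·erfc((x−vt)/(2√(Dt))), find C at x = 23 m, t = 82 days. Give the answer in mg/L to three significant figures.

For a continuous step input, C/C₀ ≈ ½·erfc((x−vt)/(2√(Dt))).
vt = 0.069 × 82 = 5.658 m and 2√(Dt) = 2√(0.49 × 82) = 12.68 m.
Argument (x−vt)/(2√(Dt)) = (23 − 5.658)/12.68 = 1.368; ½·erfc(1.368) = 0.02652.
C = 5.5 × 0.02652 = 0.146 mg/L.

0.146 mg/L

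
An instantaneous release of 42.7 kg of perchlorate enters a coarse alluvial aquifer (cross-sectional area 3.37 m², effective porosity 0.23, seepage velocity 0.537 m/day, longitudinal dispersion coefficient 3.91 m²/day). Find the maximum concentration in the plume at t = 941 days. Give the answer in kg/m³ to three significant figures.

0.256 kg/m³

The peak of an instantaneous 1D plume sits at x = vt; there the Gaussian factor is 1 and C_max = M/(n_e·A·√(4πDt)), where n_e·A is the pore area the mass is dissolved in.
√(4πDt) = √(4π × 3.91 × 941) = 215.0 m, so C_max = 42.7/(0.23 × 3.37 × 215.0) = 0.256 kg/m³.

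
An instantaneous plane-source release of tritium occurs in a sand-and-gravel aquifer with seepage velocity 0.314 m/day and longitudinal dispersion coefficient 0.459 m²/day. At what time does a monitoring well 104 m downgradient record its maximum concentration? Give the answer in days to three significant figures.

327 days

For the 1D instantaneous-source solution, setting ∂C/∂t = 0 at fixed x gives v²t² + 2Dt − x² = 0, so t = (√(D² + v²x²) − D)/v².
√(D² + v²x²) = √(0.459² + 0.314² × 104²) = 32.66; v² = 0.098596.
t = (32.66 − 0.459)/0.098596 = 327 days (vs. the pure-advection estimate x/v = 331 d).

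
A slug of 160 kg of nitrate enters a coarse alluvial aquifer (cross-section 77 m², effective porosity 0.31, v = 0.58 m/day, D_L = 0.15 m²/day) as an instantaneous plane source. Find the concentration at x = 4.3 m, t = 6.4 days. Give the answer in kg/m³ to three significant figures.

For an instantaneous plane source, C(x,t) = M/(n_e·A·√(4πDt)) · exp(−(x−vt)²/(4Dt)), with n_e·A the pore (flow) area.
Plume center vt = 0.58 × 6.4 = 3.712 m, so the well at 4.3 m is 0.588 m downgradient of the peak.
√(4πDt) = 3.473 m, giving peak height M/(n_e·A·√(4πDt)) = 160/(0.31 × 77 × 3.473) = 1.930 kg/m³.
(x−vt)²/(4Dt) = (0.588)²/(4 × 0.15 × 6.4) = 0.09004; exp(−0.09004) = 0.9139.
C = 1.930 × 0.9139 = 1.76 kg/m³.

1.76 kg/m³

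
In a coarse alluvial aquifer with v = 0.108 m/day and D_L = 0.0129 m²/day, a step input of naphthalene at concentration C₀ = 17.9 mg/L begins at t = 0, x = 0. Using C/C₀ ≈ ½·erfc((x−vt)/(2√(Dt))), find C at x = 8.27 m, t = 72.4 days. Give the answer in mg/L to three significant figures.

6.64 mg/L

For a continuous step input, C/C₀ ≈ ½·erfc((x−vt)/(2√(Dt))).
vt = 0.108 × 72.4 = 7.8192 m and 2√(Dt) = 2√(0.0129 × 72.4) = 1.933 m.
Argument (x−vt)/(2√(Dt)) = (8.27 − 7.8192)/1.933 = 0.2332; ½·erfc(0.2332) = 0.3708.
C = 17.9 × 0.3708 = 6.64 mg/L.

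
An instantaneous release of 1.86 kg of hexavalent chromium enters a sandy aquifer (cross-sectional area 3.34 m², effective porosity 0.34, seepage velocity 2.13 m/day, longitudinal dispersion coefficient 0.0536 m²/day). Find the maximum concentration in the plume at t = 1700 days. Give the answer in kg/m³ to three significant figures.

The peak of an instantaneous 1D plume sits at x = vt; there the Gaussian factor is 1 and C_max = M/(n_e·A·√(4πDt)), where n_e·A is the pore area the mass is dissolved in.
√(4πDt) = √(4π × 0.0536 × 1700) = 33.84 m, so C_max = 1.86/(0.34 × 3.34 × 33.84) = 0.0484 kg/m³.

0.0484 kg/m³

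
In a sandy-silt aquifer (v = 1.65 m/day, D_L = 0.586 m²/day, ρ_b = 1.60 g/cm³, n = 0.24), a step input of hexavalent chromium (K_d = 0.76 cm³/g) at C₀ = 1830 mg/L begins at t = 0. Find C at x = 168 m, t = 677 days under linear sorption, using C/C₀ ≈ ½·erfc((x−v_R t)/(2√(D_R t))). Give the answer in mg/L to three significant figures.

Retardation factor R = 1 + ρ_b·K_d/n = 1 + 1.60 × 0.76/0.24 = 6.067.
Sorption retards both mechanisms: v_R = v/R = 0.2720 m/day, D_R = D/R = 0.09659 m²/day.
v_R·t = 0.2720 × 677 = 184.144 m; 2√(D_R t) = 16.17 m; argument = (168 − 184.144)/16.17 = -0.9984.
C = C₀ × ½·erfc(-0.9984) = 1830 × 0.9210 = 1690 mg/L.

1690 mg/L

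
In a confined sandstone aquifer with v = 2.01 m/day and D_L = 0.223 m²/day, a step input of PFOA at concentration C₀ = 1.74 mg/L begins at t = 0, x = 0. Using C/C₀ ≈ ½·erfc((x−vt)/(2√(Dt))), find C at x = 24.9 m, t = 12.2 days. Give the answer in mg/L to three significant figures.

0.758 mg/L

For a continuous step input, C/C₀ ≈ ½·erfc((x−vt)/(2√(Dt))).
vt = 2.01 × 12.2 = 24.522 m and 2√(Dt) = 2√(0.223 × 12.2) = 3.299 m.
Argument (x−vt)/(2√(Dt)) = (24.9 − 24.522)/3.299 = 0.1146; ½·erfc(0.1146) = 0.4356.
C = 1.74 × 0.4356 = 0.758 mg/L.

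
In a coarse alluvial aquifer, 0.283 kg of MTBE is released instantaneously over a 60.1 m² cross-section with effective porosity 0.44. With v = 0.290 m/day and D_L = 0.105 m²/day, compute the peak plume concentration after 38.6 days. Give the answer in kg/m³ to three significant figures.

0.00150 kg/m³

The peak of an instantaneous 1D plume sits at x = vt; there the Gaussian factor is 1 and C_max = M/(n_e·A·√(4πDt)), where n_e·A is the pore area the mass is dissolved in.
√(4πDt) = √(4π × 0.105 × 38.6) = 7.137 m, so C_max = 0.283/(0.44 × 60.1 × 7.137) = 0.00150 kg/m³.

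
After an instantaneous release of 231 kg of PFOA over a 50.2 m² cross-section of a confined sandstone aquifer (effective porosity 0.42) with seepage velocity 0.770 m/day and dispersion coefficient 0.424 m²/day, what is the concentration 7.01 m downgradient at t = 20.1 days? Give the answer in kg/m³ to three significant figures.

For an instantaneous plane source, C(x,t) = M/(n_e·A·√(4πDt)) · exp(−(x−vt)²/(4Dt)), with n_e·A the pore (flow) area.
Plume center vt = 0.770 × 20.1 = 15.477 m, so the well at 7.01 m is 8.467 m upgradient of the peak.
√(4πDt) = 10.35 m, giving peak height M/(n_e·A·√(4πDt)) = 231/(0.42 × 50.2 × 10.35) = 1.059 kg/m³.
(x−vt)²/(4Dt) = (-8.467)²/(4 × 0.424 × 20.1) = 2.103; exp(−2.103) = 0.1221.
C = 1.059 × 0.1221 = 0.129 kg/m³.

0.129 kg/m³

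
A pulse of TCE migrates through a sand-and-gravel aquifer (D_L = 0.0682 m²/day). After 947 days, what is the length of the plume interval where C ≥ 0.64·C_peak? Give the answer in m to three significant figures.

The plume is Gaussian with σ = √(2Dt) = √(2 × 0.0682 × 947) = 11.37 m.
C/C_peak = exp(−Δx²/(2σ²)) = 0.64 ⇒ Δx = σ·√(−2 ln 0.64) = 11.37 × 0.9448 = 10.74 m.
Width = 2Δx = 21.5 m.

21.5 m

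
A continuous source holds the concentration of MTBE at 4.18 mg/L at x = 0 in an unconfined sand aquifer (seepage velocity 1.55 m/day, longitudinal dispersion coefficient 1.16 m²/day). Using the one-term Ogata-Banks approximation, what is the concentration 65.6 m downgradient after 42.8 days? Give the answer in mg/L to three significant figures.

2.21 mg/L

For a continuous step input, C/C₀ ≈ ½·erfc((x−vt)/(2√(Dt))).
vt = 1.55 × 42.8 = 66.34 m and 2√(Dt) = 2√(1.16 × 42.8) = 14.09 m.
Argument (x−vt)/(2√(Dt)) = (65.6 − 66.34)/14.09 = -0.05252; ½·erfc(-0.05252) = 0.5296.
C = 4.18 × 0.5296 = 2.21 mg/L.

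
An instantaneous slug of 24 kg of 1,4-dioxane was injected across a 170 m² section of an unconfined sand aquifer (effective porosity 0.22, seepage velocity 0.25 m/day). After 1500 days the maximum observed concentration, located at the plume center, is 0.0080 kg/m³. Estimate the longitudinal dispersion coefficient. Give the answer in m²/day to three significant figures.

0.341 m²/day

At the plume center C_max = M/(n_e·A·√(4πDt)), so D = M²/(4πt·(n_e·A·C_max)²).
n_e·A·C_max = 0.22 × 170 × 0.0080 = 0.2992 kg/m.
D = 24²/(4π × 1500 × 0.2992²) = 0.341 m²/day.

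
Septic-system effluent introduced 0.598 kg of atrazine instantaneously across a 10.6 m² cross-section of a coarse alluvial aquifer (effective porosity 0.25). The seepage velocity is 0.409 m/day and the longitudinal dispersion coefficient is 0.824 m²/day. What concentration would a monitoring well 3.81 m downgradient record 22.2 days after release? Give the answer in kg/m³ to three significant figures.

0.0102 kg/m³

For an instantaneous plane source, C(x,t) = M/(n_e·A·√(4πDt)) · exp(−(x−vt)²/(4Dt)), with n_e·A the pore (flow) area.
Plume center vt = 0.409 × 22.2 = 9.0798 m, so the well at 3.81 m is 5.2698 m upgradient of the peak.
√(4πDt) = 15.16 m, giving peak height M/(n_e·A·√(4πDt)) = 0.598/(0.25 × 10.6 × 15.16) = 0.01489 kg/m³.
(x−vt)²/(4Dt) = (-5.2698)²/(4 × 0.824 × 22.2) = 0.3795; exp(−0.3795) = 0.6842.
C = 0.01489 × 0.6842 = 0.0102 kg/m³.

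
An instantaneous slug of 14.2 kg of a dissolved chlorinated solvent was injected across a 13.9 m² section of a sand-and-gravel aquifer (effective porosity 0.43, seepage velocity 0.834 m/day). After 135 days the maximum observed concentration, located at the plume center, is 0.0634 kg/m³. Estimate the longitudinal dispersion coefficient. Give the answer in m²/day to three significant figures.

At the plume center C_max = M/(n_e·A·√(4πDt)), so D = M²/(4πt·(n_e·A·C_max)²).
n_e·A·C_max = 0.43 × 13.9 × 0.0634 = 0.3789 kg/m.
D = 14.2²/(4π × 135 × 0.3789²) = 0.828 m²/day.

0.828 m²/day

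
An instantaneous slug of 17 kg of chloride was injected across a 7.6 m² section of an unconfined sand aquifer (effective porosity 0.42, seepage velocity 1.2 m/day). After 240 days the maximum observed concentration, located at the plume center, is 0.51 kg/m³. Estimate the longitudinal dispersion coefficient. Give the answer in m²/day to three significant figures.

At the plume center C_max = M/(n_e·A·√(4πDt)), so D = M²/(4πt·(n_e·A·C_max)²).
n_e·A·C_max = 0.42 × 7.6 × 0.51 = 1.628 kg/m.
D = 17²/(4π × 240 × 1.628²) = 0.0362 m²/day.

0.0362 m²/day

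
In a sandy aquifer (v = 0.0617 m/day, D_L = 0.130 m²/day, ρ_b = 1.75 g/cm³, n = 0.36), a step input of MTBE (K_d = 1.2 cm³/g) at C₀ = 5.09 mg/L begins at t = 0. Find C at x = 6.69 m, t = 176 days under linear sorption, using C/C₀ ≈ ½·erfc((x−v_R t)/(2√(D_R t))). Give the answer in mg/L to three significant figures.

Retardation factor R = 1 + ρ_b·K_d/n = 1 + 1.75 × 1.2/0.36 = 6.833.
Sorption retards both mechanisms: v_R = v/R = 0.009030 m/day, D_R = D/R = 0.01903 m²/day.
v_R·t = 0.009030 × 176 = 1.58928 m; 2√(D_R t) = 3.660 m; argument = (6.69 − 1.58928)/3.660 = 1.394.
C = C₀ × ½·erfc(1.394) = 5.09 × 0.02434 = 0.124 mg/L.

0.124 mg/L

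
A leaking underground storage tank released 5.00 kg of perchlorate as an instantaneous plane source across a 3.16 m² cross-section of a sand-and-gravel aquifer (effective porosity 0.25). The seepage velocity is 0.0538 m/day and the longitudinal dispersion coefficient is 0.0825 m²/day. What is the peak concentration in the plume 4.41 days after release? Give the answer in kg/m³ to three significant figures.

The peak of an instantaneous 1D plume sits at x = vt; there the Gaussian factor is 1 and C_max = M/(n_e·A·√(4πDt)), where n_e·A is the pore area the mass is dissolved in.
√(4πDt) = √(4π × 0.0825 × 4.41) = 2.138 m, so C_max = 5.00/(0.25 × 3.16 × 2.138) = 2.96 kg/m³.

2.96 kg/m³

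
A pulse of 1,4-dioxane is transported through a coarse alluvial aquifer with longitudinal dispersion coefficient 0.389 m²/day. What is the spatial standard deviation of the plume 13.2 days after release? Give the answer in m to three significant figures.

Dispersive spreading gives a Gaussian with σ² = 2Dt; advection only shifts the center.
σ = √(2 × 0.389 × 13.2) = 3.20 m.

3.20 m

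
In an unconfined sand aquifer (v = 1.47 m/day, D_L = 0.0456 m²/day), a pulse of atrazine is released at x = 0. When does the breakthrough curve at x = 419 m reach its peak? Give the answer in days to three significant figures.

285 days

For the 1D instantaneous-source solution, setting ∂C/∂t = 0 at fixed x gives v²t² + 2Dt − x² = 0, so t = (√(D² + v²x²) − D)/v².
√(D² + v²x²) = √(0.0456² + 1.47² × 419²) = 615.9; v² = 2.1609.
t = (615.9 − 0.0456)/2.1609 = 285 days (vs. the pure-advection estimate x/v = 285 d).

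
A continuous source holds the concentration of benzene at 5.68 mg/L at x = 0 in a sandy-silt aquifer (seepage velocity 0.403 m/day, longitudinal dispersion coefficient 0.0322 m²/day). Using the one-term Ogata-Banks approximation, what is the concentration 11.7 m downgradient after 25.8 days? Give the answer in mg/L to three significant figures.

For a continuous step input, C/C₀ ≈ ½·erfc((x−vt)/(2√(Dt))).
vt = 0.403 × 25.8 = 10.3974 m and 2√(Dt) = 2√(0.0322 × 25.8) = 1.823 m.
Argument (x−vt)/(2√(Dt)) = (11.7 − 10.3974)/1.823 = 0.7145; ½·erfc(0.7145) = 0.1561.
C = 5.68 × 0.1561 = 0.887 mg/L.

0.887 mg/L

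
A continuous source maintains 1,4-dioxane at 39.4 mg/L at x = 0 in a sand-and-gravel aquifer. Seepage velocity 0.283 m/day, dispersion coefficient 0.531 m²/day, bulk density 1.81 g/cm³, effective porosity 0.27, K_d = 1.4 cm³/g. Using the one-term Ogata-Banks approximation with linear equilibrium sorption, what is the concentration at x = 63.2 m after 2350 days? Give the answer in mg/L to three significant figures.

20.5 mg/L

Retardation factor R = 1 + ρ_b·K_d/n = 1 + 1.81 × 1.4/0.27 = 10.39.
Sorption retards both mechanisms: v_R = v/R = 0.02724 m/day, D_R = D/R = 0.05111 m²/day.
v_R·t = 0.02724 × 2350 = 64.014 m; 2√(D_R t) = 21.92 m; argument = (63.2 − 64.014)/21.92 = -0.03714.
C = C₀ × ½·erfc(-0.03714) = 39.4 × 0.5209 = 20.5 mg/L.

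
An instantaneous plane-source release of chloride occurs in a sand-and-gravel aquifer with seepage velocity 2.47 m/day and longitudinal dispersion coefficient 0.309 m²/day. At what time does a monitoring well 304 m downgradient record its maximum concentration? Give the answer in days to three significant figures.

123 days

For the 1D instantaneous-source solution, setting ∂C/∂t = 0 at fixed x gives v²t² + 2Dt − x² = 0, so t = (√(D² + v²x²) − D)/v².
√(D² + v²x²) = √(0.309² + 2.47² × 304²) = 750.9; v² = 6.1009.
t = (750.9 − 0.309)/6.1009 = 123 days (vs. the pure-advection estimate x/v = 123 d).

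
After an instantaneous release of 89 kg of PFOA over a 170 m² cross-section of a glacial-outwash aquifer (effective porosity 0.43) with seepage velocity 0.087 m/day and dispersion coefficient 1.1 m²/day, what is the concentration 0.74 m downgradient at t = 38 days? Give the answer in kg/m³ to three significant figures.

For an instantaneous plane source, C(x,t) = M/(n_e·A·√(4πDt)) · exp(−(x−vt)²/(4Dt)), with n_e·A the pore (flow) area.
Plume center vt = 0.087 × 38 = 3.306 m, so the well at 0.74 m is 2.566 m upgradient of the peak.
√(4πDt) = 22.92 m, giving peak height M/(n_e·A·√(4πDt)) = 89/(0.43 × 170 × 22.92) = 0.05312 kg/m³.
(x−vt)²/(4Dt) = (-2.566)²/(4 × 1.1 × 38) = 0.03938; exp(−0.03938) = 0.9614.
C = 0.05312 × 0.9614 = 0.0511 kg/m³.

0.0511 kg/m³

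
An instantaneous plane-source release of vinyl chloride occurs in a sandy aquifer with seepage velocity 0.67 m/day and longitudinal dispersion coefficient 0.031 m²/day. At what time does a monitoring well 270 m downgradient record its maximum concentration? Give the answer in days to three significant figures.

For the 1D instantaneous-source solution, setting ∂C/∂t = 0 at fixed x gives v²t² + 2Dt − x² = 0, so t = (√(D² + v²x²) − D)/v².
√(D² + v²x²) = √(0.031² + 0.67² × 270²) = 180.9; v² = 0.4489.
t = (180.9 − 0.031)/0.4489 = 403 days (vs. the pure-advection estimate x/v = 403 d).

403 days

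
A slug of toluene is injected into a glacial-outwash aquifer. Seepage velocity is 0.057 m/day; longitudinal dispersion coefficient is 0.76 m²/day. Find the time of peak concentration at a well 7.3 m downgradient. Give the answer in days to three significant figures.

For the 1D instantaneous-source solution, setting ∂C/∂t = 0 at fixed x gives v²t² + 2Dt − x² = 0, so t = (√(D² + v²x²) − D)/v².
√(D² + v²x²) = √(0.76² + 0.057² × 7.3²) = 0.8665; v² = 0.003249.
t = (0.8665 − 0.76)/0.003249 = 32.8 days (vs. the pure-advection estimate x/v = 128 d).

32.8 days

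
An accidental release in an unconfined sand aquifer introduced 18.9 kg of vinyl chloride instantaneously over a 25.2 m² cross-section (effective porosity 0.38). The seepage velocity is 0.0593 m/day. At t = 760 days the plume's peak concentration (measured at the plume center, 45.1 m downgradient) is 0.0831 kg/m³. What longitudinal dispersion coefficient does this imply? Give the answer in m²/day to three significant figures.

At the plume center C_max = M/(n_e·A·√(4πDt)), so D = M²/(4πt·(n_e·A·C_max)²).
n_e·A·C_max = 0.38 × 25.2 × 0.0831 = 0.7958 kg/m.
D = 18.9²/(4π × 760 × 0.7958²) = 0.0591 m²/day.

0.0591 m²/day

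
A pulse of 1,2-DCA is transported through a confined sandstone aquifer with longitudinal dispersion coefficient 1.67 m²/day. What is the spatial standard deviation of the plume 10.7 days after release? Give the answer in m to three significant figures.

Dispersive spreading gives a Gaussian with σ² = 2Dt; advection only shifts the center.
σ = √(2 × 1.67 × 10.7) = 5.98 m.

5.98 m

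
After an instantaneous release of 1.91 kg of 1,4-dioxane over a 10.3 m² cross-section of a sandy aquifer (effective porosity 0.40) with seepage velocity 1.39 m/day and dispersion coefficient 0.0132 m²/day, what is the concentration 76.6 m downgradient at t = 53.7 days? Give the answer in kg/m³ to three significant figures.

0.0402 kg/m³

For an instantaneous plane source, C(x,t) = M/(n_e·A·√(4πDt)) · exp(−(x−vt)²/(4Dt)), with n_e·A the pore (flow) area.
Plume center vt = 1.39 × 53.7 = 74.643 m, so the well at 76.6 m is 1.957 m downgradient of the peak.
√(4πDt) = 2.985 m, giving peak height M/(n_e·A·√(4πDt)) = 1.91/(0.40 × 10.3 × 2.985) = 0.1553 kg/m³.
(x−vt)²/(4Dt) = (1.957)²/(4 × 0.0132 × 53.7) = 1.351; exp(−1.351) = 0.2590.
C = 0.1553 × 0.2590 = 0.0402 kg/m³.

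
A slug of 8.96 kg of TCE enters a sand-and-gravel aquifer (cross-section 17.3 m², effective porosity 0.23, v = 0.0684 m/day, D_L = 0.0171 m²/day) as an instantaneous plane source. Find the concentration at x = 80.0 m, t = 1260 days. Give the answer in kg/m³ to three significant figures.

0.0878 kg/m³

For an instantaneous plane source, C(x,t) = M/(n_e·A·√(4πDt)) · exp(−(x−vt)²/(4Dt)), with n_e·A the pore (flow) area.
Plume center vt = 0.0684 × 1260 = 86.184 m, so the well at 80.0 m is 6.184 m upgradient of the peak.
√(4πDt) = 16.45 m, giving peak height M/(n_e·A·√(4πDt)) = 8.96/(0.23 × 17.3 × 16.45) = 0.1369 kg/m³.
(x−vt)²/(4Dt) = (-6.184)²/(4 × 0.0171 × 1260) = 0.4437; exp(−0.4437) = 0.6417.
C = 0.1369 × 0.6417 = 0.0878 kg/m³.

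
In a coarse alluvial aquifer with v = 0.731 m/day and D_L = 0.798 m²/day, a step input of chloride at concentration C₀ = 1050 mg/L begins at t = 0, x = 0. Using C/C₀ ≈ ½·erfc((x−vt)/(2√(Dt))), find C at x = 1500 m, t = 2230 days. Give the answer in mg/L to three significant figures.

1030 mg/L

For a continuous step input, C/C₀ ≈ ½·erfc((x−vt)/(2√(Dt))).
vt = 0.731 × 2230 = 1630.13 m and 2√(Dt) = 2√(0.798 × 2230) = 84.37 m.
Argument (x−vt)/(2√(Dt)) = (1500 − 1630.13)/84.37 = -1.542; ½·erfc(-1.542) = 0.9854.
C = 1050 × 0.9854 = 1030 mg/L.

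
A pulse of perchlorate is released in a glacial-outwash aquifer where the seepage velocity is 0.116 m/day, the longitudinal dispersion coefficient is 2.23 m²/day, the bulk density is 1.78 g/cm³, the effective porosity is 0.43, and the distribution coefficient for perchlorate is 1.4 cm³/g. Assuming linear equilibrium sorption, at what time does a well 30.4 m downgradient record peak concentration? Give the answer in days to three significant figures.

Retardation factor R = 1 + ρ_b·K_d/n = 1 + 1.78 × 1.4/0.43 = 6.795.
Sorption retards both mechanisms: v_R = v/R = 0.01707 m/day, D_R = D/R = 0.3282 m²/day.
Peak time from v_R²t² + 2D_R t − x² = 0: t = (√(D_R² + v_R²x²) − D_R)/v_R².
√(D_R² + v_R²x²) = √(0.3282² + 0.01707² × 30.4²) = 0.6140; v_R² = 0.0002914.
t = (0.6140 − 0.3282)/0.0002914 = 981 days.

981 days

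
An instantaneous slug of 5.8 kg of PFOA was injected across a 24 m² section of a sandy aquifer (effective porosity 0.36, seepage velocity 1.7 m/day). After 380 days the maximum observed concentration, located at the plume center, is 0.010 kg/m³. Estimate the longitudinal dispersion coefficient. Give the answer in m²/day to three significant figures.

At the plume center C_max = M/(n_e·A·√(4πDt)), so D = M²/(4πt·(n_e·A·C_max)²).
n_e·A·C_max = 0.36 × 24 × 0.010 = 0.08640 kg/m.
D = 5.8²/(4π × 380 × 0.08640²) = 0.944 m²/day.

0.944 m²/day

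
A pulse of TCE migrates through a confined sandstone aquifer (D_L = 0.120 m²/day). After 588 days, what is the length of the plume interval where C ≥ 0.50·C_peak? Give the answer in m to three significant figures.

28.0 m

The plume is Gaussian with σ = √(2Dt) = √(2 × 0.120 × 588) = 11.88 m.
C/C_peak = exp(−Δx²/(2σ²)) = 0.50 ⇒ Δx = σ·√(−2 ln 0.50) = 11.88 × 1.177 = 13.98 m.
Width = 2Δx = 28.0 m.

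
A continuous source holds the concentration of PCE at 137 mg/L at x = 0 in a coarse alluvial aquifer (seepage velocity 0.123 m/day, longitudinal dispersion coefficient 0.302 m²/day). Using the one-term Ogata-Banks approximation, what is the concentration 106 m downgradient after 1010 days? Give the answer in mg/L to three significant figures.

For a continuous step input, C/C₀ ≈ ½·erfc((x−vt)/(2√(Dt))).
vt = 0.123 × 1010 = 124.23 m and 2√(Dt) = 2√(0.302 × 1010) = 34.93 m.
Argument (x−vt)/(2√(Dt)) = (106 − 124.23)/34.93 = -0.5219; ½·erfc(-0.5219) = 0.7698.
C = 137 × 0.7698 = 105 mg/L.

105 mg/L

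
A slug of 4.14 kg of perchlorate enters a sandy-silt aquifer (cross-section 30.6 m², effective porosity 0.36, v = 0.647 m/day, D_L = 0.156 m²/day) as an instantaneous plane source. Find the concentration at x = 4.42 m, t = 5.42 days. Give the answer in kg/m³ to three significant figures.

For an instantaneous plane source, C(x,t) = M/(n_e·A·√(4πDt)) · exp(−(x−vt)²/(4Dt)), with n_e·A the pore (flow) area.
Plume center vt = 0.647 × 5.42 = 3.50674 m, so the well at 4.42 m is 0.91326 m downgradient of the peak.
√(4πDt) = 3.260 m, giving peak height M/(n_e·A·√(4πDt)) = 4.14/(0.36 × 30.6 × 3.260) = 0.1153 kg/m³.
(x−vt)²/(4Dt) = (0.91326)²/(4 × 0.156 × 5.42) = 0.2466; exp(−0.2466) = 0.7815.
C = 0.1153 × 0.7815 = 0.0901 kg/m³.

0.0901 kg/m³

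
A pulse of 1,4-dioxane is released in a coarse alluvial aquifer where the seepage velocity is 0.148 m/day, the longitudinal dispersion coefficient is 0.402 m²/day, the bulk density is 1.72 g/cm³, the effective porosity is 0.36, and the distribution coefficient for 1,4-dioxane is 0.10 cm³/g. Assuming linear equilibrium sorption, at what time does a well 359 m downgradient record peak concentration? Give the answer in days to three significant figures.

Retardation factor R = 1 + ρ_b·K_d/n = 1 + 1.72 × 0.10/0.36 = 1.478.
Sorption retards both mechanisms: v_R = v/R = 0.1001 m/day, D_R = D/R = 0.2720 m²/day.
Peak time from v_R²t² + 2D_R t − x² = 0: t = (√(D_R² + v_R²x²) − D_R)/v_R².
√(D_R² + v_R²x²) = √(0.2720² + 0.1001² × 359²) = 35.94; v_R² = 0.01002.
t = (35.94 − 0.2720)/0.01002 = 3560 days.

3560 days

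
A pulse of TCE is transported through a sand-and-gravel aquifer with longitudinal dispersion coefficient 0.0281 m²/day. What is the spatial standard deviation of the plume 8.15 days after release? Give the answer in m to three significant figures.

Dispersive spreading gives a Gaussian with σ² = 2Dt; advection only shifts the center.
σ = √(2 × 0.0281 × 8.15) = 0.677 m.

0.677 m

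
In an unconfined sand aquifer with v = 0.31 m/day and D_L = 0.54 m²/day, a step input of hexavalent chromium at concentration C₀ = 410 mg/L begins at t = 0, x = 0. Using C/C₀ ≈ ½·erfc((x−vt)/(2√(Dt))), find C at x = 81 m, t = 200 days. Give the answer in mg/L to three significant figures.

For a continuous step input, C/C₀ ≈ ½·erfc((x−vt)/(2√(Dt))).
vt = 0.31 × 200 = 62 m and 2√(Dt) = 2√(0.54 × 200) = 20.78 m.
Argument (x−vt)/(2√(Dt)) = (81 − 62)/20.78 = 0.9143; ½·erfc(0.9143) = 0.09800.
C = 410 × 0.09800 = 40.2 mg/L.

40.2 mg/L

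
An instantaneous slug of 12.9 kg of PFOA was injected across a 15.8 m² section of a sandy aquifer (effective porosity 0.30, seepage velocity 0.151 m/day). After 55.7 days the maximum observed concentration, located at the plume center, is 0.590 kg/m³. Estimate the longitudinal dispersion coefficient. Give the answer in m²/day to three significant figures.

At the plume center C_max = M/(n_e·A·√(4πDt)), so D = M²/(4πt·(n_e·A·C_max)²).
n_e·A·C_max = 0.30 × 15.8 × 0.590 = 2.797 kg/m.
D = 12.9²/(4π × 55.7 × 2.797²) = 0.0304 m²/day.

0.0304 m²/day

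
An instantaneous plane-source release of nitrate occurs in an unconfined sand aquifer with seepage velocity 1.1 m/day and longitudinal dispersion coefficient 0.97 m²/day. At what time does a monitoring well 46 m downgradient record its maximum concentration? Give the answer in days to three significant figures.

41.0 days

For the 1D instantaneous-source solution, setting ∂C/∂t = 0 at fixed x gives v²t² + 2Dt − x² = 0, so t = (√(D² + v²x²) − D)/v².
√(D² + v²x²) = √(0.97² + 1.1² × 46²) = 50.61; v² = 1.21.
t = (50.61 − 0.97)/1.21 = 41.0 days (vs. the pure-advection estimate x/v = 41.8 d).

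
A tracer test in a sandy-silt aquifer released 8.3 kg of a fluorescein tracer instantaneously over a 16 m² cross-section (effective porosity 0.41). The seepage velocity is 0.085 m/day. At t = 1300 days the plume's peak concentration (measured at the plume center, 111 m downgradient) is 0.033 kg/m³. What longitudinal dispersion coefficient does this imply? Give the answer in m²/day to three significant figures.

0.0900 m²/day

At the plume center C_max = M/(n_e·A·√(4πDt)), so D = M²/(4πt·(n_e·A·C_max)²).
n_e·A·C_max = 0.41 × 16 × 0.033 = 0.2165 kg/m.
D = 8.3²/(4π × 1300 × 0.2165²) = 0.0900 m²/day.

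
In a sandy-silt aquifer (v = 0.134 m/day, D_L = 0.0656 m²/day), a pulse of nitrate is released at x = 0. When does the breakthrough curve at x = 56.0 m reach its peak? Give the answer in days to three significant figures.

For the 1D instantaneous-source solution, setting ∂C/∂t = 0 at fixed x gives v²t² + 2Dt − x² = 0, so t = (√(D² + v²x²) − D)/v².
√(D² + v²x²) = √(0.0656² + 0.134² × 56.0²) = 7.504; v² = 0.017956.
t = (7.504 − 0.0656)/0.017956 = 414 days (vs. the pure-advection estimate x/v = 418 d).

414 days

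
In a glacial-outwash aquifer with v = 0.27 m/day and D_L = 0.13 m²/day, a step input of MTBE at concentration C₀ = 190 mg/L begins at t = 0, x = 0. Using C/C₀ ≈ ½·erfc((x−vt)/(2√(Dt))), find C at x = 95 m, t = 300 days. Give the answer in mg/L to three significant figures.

For a continuous step input, C/C₀ ≈ ½·erfc((x−vt)/(2√(Dt))).
vt = 0.27 × 300 = 81 m and 2√(Dt) = 2√(0.13 × 300) = 12.49 m.
Argument (x−vt)/(2√(Dt)) = (95 − 81)/12.49 = 1.121; ½·erfc(1.121) = 0.05645.
C = 190 × 0.05645 = 10.7 mg/L.

10.7 mg/L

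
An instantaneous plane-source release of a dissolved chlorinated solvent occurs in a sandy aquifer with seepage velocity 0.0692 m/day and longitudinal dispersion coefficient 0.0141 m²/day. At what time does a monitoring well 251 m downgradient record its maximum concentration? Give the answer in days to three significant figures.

For the 1D instantaneous-source solution, setting ∂C/∂t = 0 at fixed x gives v²t² + 2Dt − x² = 0, so t = (√(D² + v²x²) − D)/v².
√(D² + v²x²) = √(0.0141² + 0.0692² × 251²) = 17.37; v² = 0.00478864.
t = (17.37 − 0.0141)/0.00478864 = 3620 days (vs. the pure-advection estimate x/v = 3630 d).

3620 days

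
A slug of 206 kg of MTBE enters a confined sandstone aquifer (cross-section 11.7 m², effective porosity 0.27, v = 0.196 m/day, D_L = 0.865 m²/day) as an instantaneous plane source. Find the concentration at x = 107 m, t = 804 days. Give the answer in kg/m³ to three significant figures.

For an instantaneous plane source, C(x,t) = M/(n_e·A·√(4πDt)) · exp(−(x−vt)²/(4Dt)), with n_e·A the pore (flow) area.
Plume center vt = 0.196 × 804 = 157.584 m, so the well at 107 m is 50.584 m upgradient of the peak.
√(4πDt) = 93.48 m, giving peak height M/(n_e·A·√(4πDt)) = 206/(0.27 × 11.7 × 93.48) = 0.6976 kg/m³.
(x−vt)²/(4Dt) = (-50.584)²/(4 × 0.865 × 804) = 0.9198; exp(−0.9198) = 0.3986.
C = 0.6976 × 0.3986 = 0.278 kg/m³.

0.278 kg/m³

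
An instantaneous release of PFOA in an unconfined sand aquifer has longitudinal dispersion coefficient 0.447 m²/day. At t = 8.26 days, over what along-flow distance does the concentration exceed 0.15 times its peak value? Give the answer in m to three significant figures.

The plume is Gaussian with σ = √(2Dt) = √(2 × 0.447 × 8.26) = 2.717 m.
C/C_peak = exp(−Δx²/(2σ²)) = 0.15 ⇒ Δx = σ·√(−2 ln 0.15) = 2.717 × 1.948 = 5.293 m.
Width = 2Δx = 10.6 m.

10.6 m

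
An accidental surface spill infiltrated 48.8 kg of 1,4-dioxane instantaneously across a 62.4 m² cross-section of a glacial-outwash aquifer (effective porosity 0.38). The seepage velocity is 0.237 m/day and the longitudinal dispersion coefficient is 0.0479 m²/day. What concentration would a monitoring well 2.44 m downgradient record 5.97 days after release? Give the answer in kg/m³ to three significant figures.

For an instantaneous plane source, C(x,t) = M/(n_e·A·√(4πDt)) · exp(−(x−vt)²/(4Dt)), with n_e·A the pore (flow) area.
Plume center vt = 0.237 × 5.97 = 1.41489 m, so the well at 2.44 m is 1.02511 m downgradient of the peak.
√(4πDt) = 1.896 m, giving peak height M/(n_e·A·√(4πDt)) = 48.8/(0.38 × 62.4 × 1.896) = 1.085 kg/m³.
(x−vt)²/(4Dt) = (1.02511)²/(4 × 0.0479 × 5.97) = 0.9187; exp(−0.9187) = 0.3990.
C = 1.085 × 0.3990 = 0.433 kg/m³.

0.433 kg/m³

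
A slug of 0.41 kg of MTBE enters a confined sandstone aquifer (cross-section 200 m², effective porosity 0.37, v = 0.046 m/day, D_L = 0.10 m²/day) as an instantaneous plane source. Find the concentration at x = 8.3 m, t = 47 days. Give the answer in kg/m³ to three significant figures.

9.72e-05 kg/m³

For an instantaneous plane source, C(x,t) = M/(n_e·A·√(4πDt)) · exp(−(x−vt)²/(4Dt)), with n_e·A the pore (flow) area.
Plume center vt = 0.046 × 47 = 2.162 m, so the well at 8.3 m is 6.138 m downgradient of the peak.
√(4πDt) = 7.685 m, giving peak height M/(n_e·A·√(4πDt)) = 0.41/(0.37 × 200 × 7.685) = 0.0007210 kg/m³.
(x−vt)²/(4Dt) = (6.138)²/(4 × 0.10 × 47) = 2.004; exp(−2.004) = 0.1348.
C = 0.0007210 × 0.1348 = 9.72e-05 kg/m³.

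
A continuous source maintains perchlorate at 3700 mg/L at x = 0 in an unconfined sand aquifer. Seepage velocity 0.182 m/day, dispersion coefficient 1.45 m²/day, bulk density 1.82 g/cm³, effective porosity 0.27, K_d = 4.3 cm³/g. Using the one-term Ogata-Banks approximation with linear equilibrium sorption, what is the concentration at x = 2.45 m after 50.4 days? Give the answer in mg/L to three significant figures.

613 mg/L

Retardation factor R = 1 + ρ_b·K_d/n = 1 + 1.82 × 4.3/0.27 = 29.99.
Sorption retards both mechanisms: v_R = v/R = 0.006069 m/day, D_R = D/R = 0.04835 m²/day.
v_R·t = 0.006069 × 50.4 = 0.3058776 m; 2√(D_R t) = 3.122 m; argument = (2.45 − 0.3058776)/3.122 = 0.6868.
C = C₀ × ½·erfc(0.6868) = 3700 × 0.1657 = 613 mg/L.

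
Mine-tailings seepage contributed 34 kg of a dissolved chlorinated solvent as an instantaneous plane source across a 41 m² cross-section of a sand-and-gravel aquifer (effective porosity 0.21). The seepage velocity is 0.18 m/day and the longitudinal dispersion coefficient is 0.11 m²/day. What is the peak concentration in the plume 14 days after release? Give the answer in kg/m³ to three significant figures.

The peak of an instantaneous 1D plume sits at x = vt; there the Gaussian factor is 1 and C_max = M/(n_e·A·√(4πDt)), where n_e·A is the pore area the mass is dissolved in.
√(4πDt) = √(4π × 0.11 × 14) = 4.399 m, so C_max = 34/(0.21 × 41 × 4.399) = 0.898 kg/m³.

0.898 kg/m³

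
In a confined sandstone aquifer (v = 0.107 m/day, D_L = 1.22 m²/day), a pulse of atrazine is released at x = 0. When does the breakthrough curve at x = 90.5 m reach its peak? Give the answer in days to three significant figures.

746 days

For the 1D instantaneous-source solution, setting ∂C/∂t = 0 at fixed x gives v²t² + 2Dt − x² = 0, so t = (√(D² + v²x²) − D)/v².
√(D² + v²x²) = √(1.22² + 0.107² × 90.5²) = 9.760; v² = 0.011449.
t = (9.760 − 1.22)/0.011449 = 746 days (vs. the pure-advection estimate x/v = 846 d).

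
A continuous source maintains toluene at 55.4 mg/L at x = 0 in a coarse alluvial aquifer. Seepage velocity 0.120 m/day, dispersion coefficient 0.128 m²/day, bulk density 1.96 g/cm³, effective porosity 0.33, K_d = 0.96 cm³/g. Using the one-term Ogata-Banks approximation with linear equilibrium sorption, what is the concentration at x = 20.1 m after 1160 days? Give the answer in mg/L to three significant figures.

Retardation factor R = 1 + ρ_b·K_d/n = 1 + 1.96 × 0.96/0.33 = 6.702.
Sorption retards both mechanisms: v_R = v/R = 0.01791 m/day, D_R = D/R = 0.01910 m²/day.
v_R·t = 0.01791 × 1160 = 20.7756 m; 2√(D_R t) = 9.414 m; argument = (20.1 − 20.7756)/9.414 = -0.07177.
C = C₀ × ½·erfc(-0.07177) = 55.4 × 0.5404 = 29.9 mg/L.

29.9 mg/L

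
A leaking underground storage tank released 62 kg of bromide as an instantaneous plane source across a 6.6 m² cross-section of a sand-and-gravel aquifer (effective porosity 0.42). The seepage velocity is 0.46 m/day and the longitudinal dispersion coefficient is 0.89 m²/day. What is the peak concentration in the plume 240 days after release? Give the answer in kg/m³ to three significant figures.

0.432 kg/m³

The peak of an instantaneous 1D plume sits at x = vt; there the Gaussian factor is 1 and C_max = M/(n_e·A·√(4πDt)), where n_e·A is the pore area the mass is dissolved in.
√(4πDt) = √(4π × 0.89 × 240) = 51.81 m, so C_max = 62/(0.42 × 6.6 × 51.81) = 0.432 kg/m³.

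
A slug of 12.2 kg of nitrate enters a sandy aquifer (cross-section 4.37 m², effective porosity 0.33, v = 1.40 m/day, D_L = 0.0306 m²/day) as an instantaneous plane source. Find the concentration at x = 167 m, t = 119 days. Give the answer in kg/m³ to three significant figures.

For an instantaneous plane source, C(x,t) = M/(n_e·A·√(4πDt)) · exp(−(x−vt)²/(4Dt)), with n_e·A the pore (flow) area.
Plume center vt = 1.40 × 119 = 166.6 m, so the well at 167 m is 0.4 m downgradient of the peak.
√(4πDt) = 6.765 m, giving peak height M/(n_e·A·√(4πDt)) = 12.2/(0.33 × 4.37 × 6.765) = 1.251 kg/m³.
(x−vt)²/(4Dt) = (0.4)²/(4 × 0.0306 × 119) = 0.01098; exp(−0.01098) = 0.9891.
C = 1.251 × 0.9891 = 1.24 kg/m³.

1.24 kg/m³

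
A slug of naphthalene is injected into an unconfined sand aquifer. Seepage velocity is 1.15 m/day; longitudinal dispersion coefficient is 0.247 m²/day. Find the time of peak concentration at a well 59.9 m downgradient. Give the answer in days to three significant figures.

For the 1D instantaneous-source solution, setting ∂C/∂t = 0 at fixed x gives v²t² + 2Dt − x² = 0, so t = (√(D² + v²x²) − D)/v².
√(D² + v²x²) = √(0.247² + 1.15² × 59.9²) = 68.89; v² = 1.3225.
t = (68.89 − 0.247)/1.3225 = 51.9 days (vs. the pure-advection estimate x/v = 52.1 d).

51.9 days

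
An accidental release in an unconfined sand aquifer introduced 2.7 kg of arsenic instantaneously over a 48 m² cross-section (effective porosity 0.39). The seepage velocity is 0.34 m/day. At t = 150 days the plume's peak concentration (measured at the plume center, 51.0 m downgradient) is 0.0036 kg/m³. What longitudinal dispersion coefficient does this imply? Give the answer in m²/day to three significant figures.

0.852 m²/day

At the plume center C_max = M/(n_e·A·√(4πDt)), so D = M²/(4πt·(n_e·A·C_max)²).
n_e·A·C_max = 0.39 × 48 × 0.0036 = 0.06739 kg/m.
D = 2.7²/(4π × 150 × 0.06739²) = 0.852 m²/day.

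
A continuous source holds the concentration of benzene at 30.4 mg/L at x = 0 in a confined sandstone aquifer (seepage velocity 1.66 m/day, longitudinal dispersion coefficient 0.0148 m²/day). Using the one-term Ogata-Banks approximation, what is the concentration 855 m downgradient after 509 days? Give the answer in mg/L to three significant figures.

0.145 mg/L

For a continuous step input, C/C₀ ≈ ½·erfc((x−vt)/(2√(Dt))).
vt = 1.66 × 509 = 844.94 m and 2√(Dt) = 2√(0.0148 × 509) = 5.489 m.
Argument (x−vt)/(2√(Dt)) = (855 − 844.94)/5.489 = 1.833; ½·erfc(1.833) = 0.004767.
C = 30.4 × 0.004767 = 0.145 mg/L.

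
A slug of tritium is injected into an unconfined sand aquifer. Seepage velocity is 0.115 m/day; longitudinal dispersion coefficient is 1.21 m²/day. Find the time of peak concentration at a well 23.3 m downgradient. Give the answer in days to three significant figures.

For the 1D instantaneous-source solution, setting ∂C/∂t = 0 at fixed x gives v²t² + 2Dt − x² = 0, so t = (√(D² + v²x²) − D)/v².
√(D² + v²x²) = √(1.21² + 0.115² × 23.3²) = 2.940; v² = 0.013225.
t = (2.940 − 1.21)/0.013225 = 131 days (vs. the pure-advection estimate x/v = 203 d).

131 days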